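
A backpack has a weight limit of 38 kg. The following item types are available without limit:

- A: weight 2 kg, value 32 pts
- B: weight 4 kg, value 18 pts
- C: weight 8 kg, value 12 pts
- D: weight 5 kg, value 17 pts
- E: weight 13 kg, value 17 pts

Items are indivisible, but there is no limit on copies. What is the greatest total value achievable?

Best value-per-unit is A at 32/2, and filling with it alone uses weight 19×2=38. No mix of the others beats 19×32 = 608.

608 pts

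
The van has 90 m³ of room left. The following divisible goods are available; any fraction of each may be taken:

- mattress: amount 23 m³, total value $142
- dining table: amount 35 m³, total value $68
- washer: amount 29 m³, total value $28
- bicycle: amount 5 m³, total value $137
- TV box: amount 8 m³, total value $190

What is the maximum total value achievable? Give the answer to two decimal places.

555.34

Take in order of value per unit:
- bicycle (137/5 per unit): all 5 → value 137, running total 137.00
- TV box (190/8 per unit): all 8 → value 190, running total 327.00
- mattress (142/23 per unit): all 23 → value 142, running total 469.00
- dining table (68/35 per unit): all 35 → value 68, running total 537.00
- washer (28/29 per unit): 19 of 29 → value 19×28/29 = 18.3448, running total 555.34
Total 555.34.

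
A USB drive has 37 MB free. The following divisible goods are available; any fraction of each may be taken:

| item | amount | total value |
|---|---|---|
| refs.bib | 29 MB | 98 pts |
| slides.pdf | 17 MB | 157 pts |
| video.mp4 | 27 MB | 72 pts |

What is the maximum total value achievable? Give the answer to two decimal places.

224.59

Take in order of value per unit:
- slides.pdf (157/17 per unit): all 17 → value 157, running total 157.00
- refs.bib (98/29 per unit): 20 of 29 → value 20×98/29 = 67.5862, running total 224.59
Total 224.59.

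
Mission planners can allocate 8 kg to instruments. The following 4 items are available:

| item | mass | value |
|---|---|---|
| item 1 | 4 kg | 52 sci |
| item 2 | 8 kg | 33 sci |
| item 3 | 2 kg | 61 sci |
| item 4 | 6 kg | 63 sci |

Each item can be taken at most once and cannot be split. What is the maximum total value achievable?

Check high-value combinations within 8 kg:
- item 3+item 4: mass 2+6=8, value 61+63=124
- item 1+item 3: mass 4+2=6, value 52+61=113
- item 4: mass 6, value 63
- item 3: mass 2, value 61
Best: 124 sci.

124 sci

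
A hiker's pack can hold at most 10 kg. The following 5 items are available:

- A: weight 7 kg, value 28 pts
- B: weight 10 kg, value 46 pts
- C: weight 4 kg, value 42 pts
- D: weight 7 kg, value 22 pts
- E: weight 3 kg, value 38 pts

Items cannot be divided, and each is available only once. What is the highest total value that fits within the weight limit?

80 pts

Check high-value combinations within 10 kg:
- C+E: weight 4+3=7, value 42+38=80
- A+E: weight 7+3=10, value 28+38=66
- D+E: weight 7+3=10, value 22+38=60
- B: weight 10, value 46
Best: 80 pts.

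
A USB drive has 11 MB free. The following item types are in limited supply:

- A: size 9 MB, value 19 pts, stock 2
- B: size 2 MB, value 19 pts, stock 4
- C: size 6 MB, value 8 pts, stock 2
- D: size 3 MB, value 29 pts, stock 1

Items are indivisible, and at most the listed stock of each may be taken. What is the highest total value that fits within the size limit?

Top feasible selections:
- 4×B + 1×D: size 11, value 105
- 3×B + 1×D: size 9, value 86
- 4×B: size 8, value 76
Best: 105 pts.

105 pts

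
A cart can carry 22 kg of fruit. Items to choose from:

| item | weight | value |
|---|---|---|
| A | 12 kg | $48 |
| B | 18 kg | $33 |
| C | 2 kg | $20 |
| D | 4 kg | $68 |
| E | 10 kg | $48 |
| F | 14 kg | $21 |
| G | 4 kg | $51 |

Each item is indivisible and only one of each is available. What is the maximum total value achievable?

Check high-value combinations within 22 kg:
- C+D+E+G: weight 2+4+10+4=20, value 20+68+48+51=187
- A+C+D+G: weight 12+2+4+4=22, value 48+20+68+51=187
- D+E+G: weight 4+10+4=18, value 68+48+51=167
- A+D+G: weight 12+4+4=20, value 48+68+51=167
Best: $187.

$187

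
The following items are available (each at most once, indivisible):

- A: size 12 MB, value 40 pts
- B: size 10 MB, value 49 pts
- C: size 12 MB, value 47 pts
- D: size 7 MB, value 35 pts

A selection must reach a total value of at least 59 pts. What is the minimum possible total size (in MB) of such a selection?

Subsets with value ≥ 59, sorted by total size:
- B+D: size 17, value 84
- C+D: size 19, value 82
- A+D: size 19, value 75
Minimum size: 17 MB.

17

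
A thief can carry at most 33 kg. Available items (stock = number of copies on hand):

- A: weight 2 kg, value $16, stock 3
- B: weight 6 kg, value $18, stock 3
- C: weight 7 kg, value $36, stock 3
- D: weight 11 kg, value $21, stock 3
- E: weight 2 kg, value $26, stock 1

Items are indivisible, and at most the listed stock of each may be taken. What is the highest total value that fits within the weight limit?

$184

Top feasible selections:
- 2×A + 1×B + 3×C + 1×E: weight 33, value 184
- 3×A + 3×C + 1×E: weight 29, value 182
- 3×A + 1×B + 3×C: weight 33, value 174
- 1×A + 1×B + 3×C + 1×E: weight 31, value 168
Best: $184.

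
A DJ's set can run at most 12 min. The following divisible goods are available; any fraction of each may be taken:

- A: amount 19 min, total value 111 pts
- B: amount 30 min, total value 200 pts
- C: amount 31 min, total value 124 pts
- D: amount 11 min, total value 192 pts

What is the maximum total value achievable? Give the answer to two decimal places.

198.67

Take in order of value per unit:
- D (192/11 per unit): all 11 → value 192, running total 192.00
- B (200/30 per unit): 1 of 30 → value 1×200/30 = 6.6667, running total 198.67
Total 198.67.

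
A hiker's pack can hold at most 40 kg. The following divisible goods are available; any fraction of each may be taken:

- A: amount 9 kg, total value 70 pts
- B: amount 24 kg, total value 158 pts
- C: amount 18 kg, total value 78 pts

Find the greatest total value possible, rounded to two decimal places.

258.33

Take in order of value per unit:
- A (70/9 per unit): all 9 → value 70, running total 70.00
- B (158/24 per unit): all 24 → value 158, running total 228.00
- C (78/18 per unit): 7 of 18 → value 7×78/18 = 30.3333, running total 258.33
Total 258.33.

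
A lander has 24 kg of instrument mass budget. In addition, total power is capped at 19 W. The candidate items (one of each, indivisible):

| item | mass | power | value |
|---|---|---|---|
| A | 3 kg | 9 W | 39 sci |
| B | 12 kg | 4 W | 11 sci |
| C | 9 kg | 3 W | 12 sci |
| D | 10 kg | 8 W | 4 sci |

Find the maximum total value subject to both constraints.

62 sci

Feasible sets respecting both limits:
- A+B+C: mass 24, power 16, value 62
- A+C: mass 12, power 12, value 51
- A+B: mass 15, power 13, value 50
Best: 62 sci.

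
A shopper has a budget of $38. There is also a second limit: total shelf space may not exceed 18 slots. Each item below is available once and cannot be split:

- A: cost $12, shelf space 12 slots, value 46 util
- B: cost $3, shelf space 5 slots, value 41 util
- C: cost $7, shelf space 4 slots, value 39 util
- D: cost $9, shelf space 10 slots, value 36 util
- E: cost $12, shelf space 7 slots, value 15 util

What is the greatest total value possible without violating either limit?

95 util

Feasible sets respecting both limits:
- B+C+E: cost 22, shelf space 16, value 95
- A+B: cost 15, shelf space 17, value 87
- A+C: cost 19, shelf space 16, value 85
Best: 95 util.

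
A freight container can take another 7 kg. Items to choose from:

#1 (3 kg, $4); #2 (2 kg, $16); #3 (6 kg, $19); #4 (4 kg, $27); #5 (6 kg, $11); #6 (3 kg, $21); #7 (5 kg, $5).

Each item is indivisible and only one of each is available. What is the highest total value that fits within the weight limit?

Check high-value combinations within 7 kg:
- #4+#6: weight 4+3=7, value 27+21=48
- #2+#4: weight 2+4=6, value 16+27=43
- #2+#6: weight 2+3=5, value 16+21=37
Best: $48.

$48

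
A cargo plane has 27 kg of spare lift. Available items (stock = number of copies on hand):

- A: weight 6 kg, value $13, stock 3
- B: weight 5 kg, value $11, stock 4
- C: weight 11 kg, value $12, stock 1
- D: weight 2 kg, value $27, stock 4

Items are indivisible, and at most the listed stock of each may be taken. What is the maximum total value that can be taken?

Top feasible selections:
- 3×A + 4×D: weight 26, value 147
- 2×A + 1×B + 4×D: weight 25, value 145
Best: $147.

$147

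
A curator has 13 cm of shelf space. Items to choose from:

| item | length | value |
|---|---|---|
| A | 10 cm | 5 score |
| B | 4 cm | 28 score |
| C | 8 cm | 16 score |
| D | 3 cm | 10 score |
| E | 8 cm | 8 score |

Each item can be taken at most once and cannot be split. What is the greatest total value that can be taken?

Check high-value combinations within 13 cm:
- B+C: length 4+8=12, value 28+16=44
- B+D: length 4+3=7, value 28+10=38
- B+E: length 4+8=12, value 28+8=36
- B: length 4, value 28
Best: 44 score.

44 score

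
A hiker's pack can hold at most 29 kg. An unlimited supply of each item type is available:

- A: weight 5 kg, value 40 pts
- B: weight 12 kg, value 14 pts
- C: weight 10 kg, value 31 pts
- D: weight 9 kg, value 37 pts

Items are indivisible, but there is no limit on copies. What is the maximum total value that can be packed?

200 pts

Best value-per-unit is A at 40/5, and filling with it alone uses weight 5×5=25. No mix of the others beats 5×40 = 200.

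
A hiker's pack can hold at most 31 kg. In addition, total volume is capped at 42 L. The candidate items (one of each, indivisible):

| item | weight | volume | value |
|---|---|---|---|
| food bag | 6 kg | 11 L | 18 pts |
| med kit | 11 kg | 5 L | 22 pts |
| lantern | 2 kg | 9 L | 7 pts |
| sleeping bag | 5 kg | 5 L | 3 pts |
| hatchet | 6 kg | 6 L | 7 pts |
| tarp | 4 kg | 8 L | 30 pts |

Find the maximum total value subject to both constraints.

Feasible sets respecting both limits:
- food bag+med kit+lantern+hatchet+tarp: weight 29, volume 39, value 84
- food bag+med kit+lantern+sleeping bag+tarp: weight 28, volume 38, value 80
- food bag+med kit+lantern+tarp: weight 23, volume 33, value 77
- food bag+med kit+hatchet+tarp: weight 27, volume 30, value 77
Best: 84 pts.

84 pts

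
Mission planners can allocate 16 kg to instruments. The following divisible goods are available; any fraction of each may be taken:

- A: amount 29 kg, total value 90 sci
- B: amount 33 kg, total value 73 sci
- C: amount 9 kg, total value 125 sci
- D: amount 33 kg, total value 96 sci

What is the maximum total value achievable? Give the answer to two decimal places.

146.72

Take in order of value per unit:
- C (125/9 per unit): all 9 → value 125, running total 125.00
- A (90/29 per unit): 7 of 29 → value 7×90/29 = 21.7241, running total 146.72
Total 146.72.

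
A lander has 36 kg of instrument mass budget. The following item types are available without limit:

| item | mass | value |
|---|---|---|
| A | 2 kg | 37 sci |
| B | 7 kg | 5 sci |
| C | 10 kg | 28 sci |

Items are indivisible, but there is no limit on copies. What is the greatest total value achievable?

Best value-per-unit is A at 37/2, and filling with it alone uses mass 18×2=36. No mix of the others beats 18×37 = 666.

666 sci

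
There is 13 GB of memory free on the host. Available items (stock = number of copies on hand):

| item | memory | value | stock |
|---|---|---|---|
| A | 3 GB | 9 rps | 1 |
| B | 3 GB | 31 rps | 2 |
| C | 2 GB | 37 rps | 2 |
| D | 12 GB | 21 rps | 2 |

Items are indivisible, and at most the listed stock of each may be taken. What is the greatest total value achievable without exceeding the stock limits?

Top feasible selections:
- 1×A + 2×B + 2×C: memory 13, value 145
- 2×B + 2×C: memory 10, value 136
Best: 145 rps.

145 rps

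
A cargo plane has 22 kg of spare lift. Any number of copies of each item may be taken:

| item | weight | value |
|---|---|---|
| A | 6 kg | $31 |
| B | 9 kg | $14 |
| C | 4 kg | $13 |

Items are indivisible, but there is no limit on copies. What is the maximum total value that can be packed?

Best value-per-unit is A at 31/6; filling with it alone gives 3×31 = 93.
Optimal mix: 3×A + 1×C → weight 22, value 106.

$106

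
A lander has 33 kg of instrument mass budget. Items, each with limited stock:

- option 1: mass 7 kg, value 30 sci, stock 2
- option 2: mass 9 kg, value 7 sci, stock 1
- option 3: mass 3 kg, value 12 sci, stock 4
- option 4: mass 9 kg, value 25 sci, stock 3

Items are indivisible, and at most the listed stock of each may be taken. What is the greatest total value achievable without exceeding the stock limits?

Best selections within mass 33 and stock limits:
- 2×option 1 + 3×option 3 + 1×option 4: mass 32, value 121
- 2×option 1 + 2×option 4: mass 32, value 110
- 2×option 1 + 2×option 3 + 1×option 4: mass 29, value 109
Best: 121 sci.

121 sci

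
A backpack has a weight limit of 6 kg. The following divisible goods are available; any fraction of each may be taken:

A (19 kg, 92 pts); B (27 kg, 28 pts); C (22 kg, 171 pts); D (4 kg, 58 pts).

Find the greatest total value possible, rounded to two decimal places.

Take in order of value per unit:
- D (58/4 per unit): all 4 → value 58, running total 58.00
- C (171/22 per unit): 2 of 22 → value 2×171/22 = 15.5455, running total 73.55
Total 73.55.

73.55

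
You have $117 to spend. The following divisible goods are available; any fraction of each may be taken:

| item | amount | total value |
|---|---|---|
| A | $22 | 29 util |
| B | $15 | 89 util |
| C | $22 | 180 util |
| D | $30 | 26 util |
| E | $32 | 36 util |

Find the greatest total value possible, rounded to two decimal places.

Take in order of value per unit:
- C (180/22 per unit): all 22 → value 180, running total 180.00
- B (89/15 per unit): all 15 → value 89, running total 269.00
- A (29/22 per unit): all 22 → value 29, running total 298.00
- E (36/32 per unit): all 32 → value 36, running total 334.00
- D (26/30 per unit): 26 of 30 → value 26×26/30 = 22.5333, running total 356.53
Total 356.53.

356.53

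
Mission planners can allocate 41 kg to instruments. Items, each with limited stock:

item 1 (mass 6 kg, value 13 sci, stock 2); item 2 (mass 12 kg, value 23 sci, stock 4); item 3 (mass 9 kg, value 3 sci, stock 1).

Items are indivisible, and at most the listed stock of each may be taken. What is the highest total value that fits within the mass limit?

72 sci

Best selections within mass 41 and stock limits:
- 2×item 1 + 2×item 2: mass 36, value 72
- 3×item 2: mass 36, value 69
- 1×item 1 + 2×item 2 + 1×item 3: mass 39, value 62
Best: 72 sci.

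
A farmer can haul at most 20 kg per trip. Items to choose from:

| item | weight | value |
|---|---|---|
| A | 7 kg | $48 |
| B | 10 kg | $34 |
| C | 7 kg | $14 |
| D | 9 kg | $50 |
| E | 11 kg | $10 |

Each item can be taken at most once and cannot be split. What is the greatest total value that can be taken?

$98

Check high-value combinations within 20 kg:
- A+D: weight 7+9=16, value 48+50=98
- B+D: weight 10+9=19, value 34+50=84
- A+B: weight 7+10=17, value 48+34=82
Best: $98.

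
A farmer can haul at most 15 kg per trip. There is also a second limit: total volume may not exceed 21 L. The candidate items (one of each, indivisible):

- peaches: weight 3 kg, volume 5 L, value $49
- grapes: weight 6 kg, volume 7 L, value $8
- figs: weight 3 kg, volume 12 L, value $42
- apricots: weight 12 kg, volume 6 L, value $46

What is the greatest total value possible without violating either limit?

Feasible sets respecting both limits:
- peaches+apricots: weight 15, volume 11, value 95
- peaches+figs: weight 6, volume 17, value 91
- figs+apricots: weight 15, volume 18, value 88
- peaches+grapes: weight 9, volume 12, value 57
Best: $95.

$95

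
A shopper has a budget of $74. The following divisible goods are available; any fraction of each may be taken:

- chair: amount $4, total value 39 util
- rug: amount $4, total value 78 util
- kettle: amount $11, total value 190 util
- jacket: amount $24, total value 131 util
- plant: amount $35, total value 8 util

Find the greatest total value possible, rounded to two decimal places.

Take in order of value per unit:
- rug (78/4 per unit): all 4 → value 78, running total 78.00
- kettle (190/11 per unit): all 11 → value 190, running total 268.00
- chair (39/4 per unit): all 4 → value 39, running total 307.00
- jacket (131/24 per unit): all 24 → value 131, running total 438.00
- plant (8/35 per unit): 31 of 35 → value 31×8/35 = 7.0857, running total 445.09
Total 445.09.

445.09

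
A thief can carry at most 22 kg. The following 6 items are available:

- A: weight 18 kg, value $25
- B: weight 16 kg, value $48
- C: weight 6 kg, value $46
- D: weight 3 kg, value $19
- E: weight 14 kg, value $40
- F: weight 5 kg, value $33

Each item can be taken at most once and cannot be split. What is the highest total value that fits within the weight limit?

Check high-value combinations within 22 kg:
- C+D+F: weight 6+3+5=14, value 46+19+33=98
- B+C: weight 16+6=22, value 48+46=94
- D+E+F: weight 3+14+5=22, value 19+40+33=92
Best: $98.

$98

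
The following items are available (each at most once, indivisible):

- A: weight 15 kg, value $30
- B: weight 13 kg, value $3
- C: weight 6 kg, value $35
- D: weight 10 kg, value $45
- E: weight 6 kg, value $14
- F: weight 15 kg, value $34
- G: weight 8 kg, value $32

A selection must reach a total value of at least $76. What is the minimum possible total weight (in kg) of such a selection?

16

Subsets with value ≥ 76, sorted by total weight:
- C+D: weight 16, value 80
- D+G: weight 18, value 77
- C+E+G: weight 20, value 81
Minimum weight: 16 kg.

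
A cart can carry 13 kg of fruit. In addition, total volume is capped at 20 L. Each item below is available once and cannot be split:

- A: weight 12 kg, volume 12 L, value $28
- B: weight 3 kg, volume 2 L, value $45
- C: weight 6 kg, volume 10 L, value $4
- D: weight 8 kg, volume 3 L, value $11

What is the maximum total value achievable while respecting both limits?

Feasible sets respecting both limits:
- B+D: weight 11, volume 5, value 56
- B+C: weight 9, volume 12, value 49
- B: weight 3, volume 2, value 45
- A: weight 12, volume 12, value 28
Best: $56.

$56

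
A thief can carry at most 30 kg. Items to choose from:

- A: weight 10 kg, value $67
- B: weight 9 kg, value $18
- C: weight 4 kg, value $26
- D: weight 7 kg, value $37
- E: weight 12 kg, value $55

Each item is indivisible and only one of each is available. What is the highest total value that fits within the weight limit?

$159

Check high-value combinations within 30 kg:
- A+D+E: weight 10+7+12=29, value 67+37+55=159
- A+C+E: weight 10+4+12=26, value 67+26+55=148
- A+B+C+D: weight 10+9+4+7=30, value 67+18+26+37=148
Best: $159.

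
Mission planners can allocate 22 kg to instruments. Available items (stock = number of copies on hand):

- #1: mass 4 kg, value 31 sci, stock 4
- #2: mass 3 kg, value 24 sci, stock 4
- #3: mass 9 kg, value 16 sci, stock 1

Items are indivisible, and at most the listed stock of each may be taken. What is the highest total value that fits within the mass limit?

Top feasible selections:
- 4×#1 + 2×#2: mass 22, value 172
- 3×#1 + 3×#2: mass 21, value 165
Best: 172 sci.

172 sci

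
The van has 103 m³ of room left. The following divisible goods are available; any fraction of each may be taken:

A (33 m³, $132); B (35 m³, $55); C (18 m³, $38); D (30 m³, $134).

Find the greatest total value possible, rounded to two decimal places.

338.57

Take in order of value per unit:
- D (134/30 per unit): all 30 → value 134, running total 134.00
- A (132/33 per unit): all 33 → value 132, running total 266.00
- C (38/18 per unit): all 18 → value 38, running total 304.00
- B (55/35 per unit): 22 of 35 → value 22×55/35 = 34.5714, running total 338.57
Total 338.57.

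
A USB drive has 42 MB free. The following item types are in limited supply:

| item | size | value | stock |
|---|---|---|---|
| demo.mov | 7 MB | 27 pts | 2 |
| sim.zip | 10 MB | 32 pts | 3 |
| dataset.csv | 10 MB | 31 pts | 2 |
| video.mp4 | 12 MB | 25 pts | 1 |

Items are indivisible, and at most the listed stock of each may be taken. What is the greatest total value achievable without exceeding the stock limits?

127 pts

Top feasible selections:
- 3×sim.zip + 1×dataset.csv: size 40, value 127
- 2×sim.zip + 2×dataset.csv: size 40, value 126
- 1×demo.mov + 3×sim.zip: size 37, value 123
- 1×demo.mov + 2×sim.zip + 1×dataset.csv: size 37, value 122
Best: 127 pts.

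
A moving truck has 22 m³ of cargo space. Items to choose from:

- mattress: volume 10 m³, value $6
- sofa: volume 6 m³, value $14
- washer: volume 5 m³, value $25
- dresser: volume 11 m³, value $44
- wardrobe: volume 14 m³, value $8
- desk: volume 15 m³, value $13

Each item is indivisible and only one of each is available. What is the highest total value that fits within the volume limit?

$83

Check high-value combinations within 22 m³:
- sofa+washer+dresser: volume 6+5+11=22, value 14+25+44=83
- washer+dresser: volume 5+11=16, value 25+44=69
- sofa+dresser: volume 6+11=17, value 14+44=58
- mattress+dresser: volume 10+11=21, value 6+44=50
- mattress+sofa+washer: volume 10+6+5=21, value 6+14+25=45
Best: $83.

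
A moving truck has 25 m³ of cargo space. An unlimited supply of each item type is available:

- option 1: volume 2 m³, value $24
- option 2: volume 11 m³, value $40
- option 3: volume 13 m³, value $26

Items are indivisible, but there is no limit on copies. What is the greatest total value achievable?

$288

Best value-per-unit is option 1 at 24/2, and filling with it alone uses volume 12×2=24. No mix of the others beats 12×24 = 288.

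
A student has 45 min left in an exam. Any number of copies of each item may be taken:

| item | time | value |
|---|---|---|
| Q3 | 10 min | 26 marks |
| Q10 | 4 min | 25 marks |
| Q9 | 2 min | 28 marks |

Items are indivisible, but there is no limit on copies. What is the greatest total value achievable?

616 marks

Best value-per-unit is Q9 at 28/2, and filling with it alone uses time 22×2=44. No mix of the others beats 22×28 = 616.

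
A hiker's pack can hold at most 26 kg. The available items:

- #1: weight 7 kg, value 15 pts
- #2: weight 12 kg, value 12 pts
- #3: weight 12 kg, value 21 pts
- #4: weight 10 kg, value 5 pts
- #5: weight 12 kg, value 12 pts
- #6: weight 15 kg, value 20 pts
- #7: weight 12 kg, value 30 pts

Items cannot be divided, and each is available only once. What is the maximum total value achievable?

Check high-value combinations within 26 kg:
- #3+#7: weight 12+12=24, value 21+30=51
- #1+#7: weight 7+12=19, value 15+30=45
- #2+#7: weight 12+12=24, value 12+30=42
- #5+#7: weight 12+12=24, value 12+30=42
- #1+#3: weight 7+12=19, value 15+21=36
Best: 51 pts.

51 pts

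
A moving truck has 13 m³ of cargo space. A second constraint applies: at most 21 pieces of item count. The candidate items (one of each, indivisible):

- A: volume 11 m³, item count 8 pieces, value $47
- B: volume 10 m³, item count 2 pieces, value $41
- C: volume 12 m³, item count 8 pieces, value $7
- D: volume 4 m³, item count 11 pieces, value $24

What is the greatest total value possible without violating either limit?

$47

Feasible sets respecting both limits:
- A: volume 11, item count 8, value 47
- B: volume 10, item count 2, value 41
- D: volume 4, item count 11, value 24
Best: $47.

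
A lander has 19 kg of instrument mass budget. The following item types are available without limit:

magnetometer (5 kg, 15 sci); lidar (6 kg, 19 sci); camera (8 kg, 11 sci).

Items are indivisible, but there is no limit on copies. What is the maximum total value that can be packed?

Best value-per-unit is lidar at 19/6, and filling with it alone uses mass 3×6=18. No mix of the others beats 3×19 = 57.

57 sci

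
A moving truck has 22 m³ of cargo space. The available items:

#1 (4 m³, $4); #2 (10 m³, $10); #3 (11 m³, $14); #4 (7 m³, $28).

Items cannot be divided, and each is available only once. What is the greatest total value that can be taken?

$46

This is a 0/1 knapsack; check combinations near the capacity.
- #1+#3+#4: volume 4+11+7=22, value 4+14+28=46
- #3+#4: volume 11+7=18, value 14+28=42
- #1+#2+#4: volume 4+10+7=21, value 4+10+28=42
- #2+#4: volume 10+7=17, value 10+28=38
- #1+#4: volume 4+7=11, value 4+28=32
Best: $46.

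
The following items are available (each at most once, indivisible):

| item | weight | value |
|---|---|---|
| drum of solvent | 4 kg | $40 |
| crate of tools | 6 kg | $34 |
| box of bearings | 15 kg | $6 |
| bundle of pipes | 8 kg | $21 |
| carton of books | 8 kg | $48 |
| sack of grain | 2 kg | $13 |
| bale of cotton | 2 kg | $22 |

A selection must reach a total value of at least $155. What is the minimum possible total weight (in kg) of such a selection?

22

Subsets with value ≥ 155, sorted by total weight:
- drum of solvent+crate of tools+carton of books+sack of grain+bale of cotton: weight 22, value 157
- drum of solvent+crate of tools+bundle of pipes+carton of books+bale of cotton: weight 28, value 165
- drum of solvent+crate of tools+bundle of pipes+carton of books+sack of grain: weight 28, value 156
- drum of solvent+crate of tools+bundle of pipes+carton of books+sack of grain+bale of cotton: weight 30, value 178
Minimum weight: 22 kg.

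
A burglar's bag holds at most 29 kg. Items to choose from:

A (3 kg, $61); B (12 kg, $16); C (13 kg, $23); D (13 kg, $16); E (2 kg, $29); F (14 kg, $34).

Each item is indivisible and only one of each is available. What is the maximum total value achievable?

Check high-value combinations within 29 kg:
- A+E+F: weight 3+2+14=19, value 61+29+34=124
- A+C+E: weight 3+13+2=18, value 61+23+29=113
- A+B+F: weight 3+12+14=29, value 61+16+34=111
- A+B+E: weight 3+12+2=17, value 61+16+29=106
Best: $124.

$124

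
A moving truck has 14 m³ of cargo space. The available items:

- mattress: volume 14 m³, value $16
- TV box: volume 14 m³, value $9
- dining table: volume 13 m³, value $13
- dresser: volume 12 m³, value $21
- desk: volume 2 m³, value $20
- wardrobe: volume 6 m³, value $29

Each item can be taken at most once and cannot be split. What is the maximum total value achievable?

Check high-value combinations within 14 m³:
- desk+wardrobe: volume 2+6=8, value 20+29=49
- dresser+desk: volume 12+2=14, value 21+20=41
- wardrobe: volume 6, value 29
- dresser: volume 12, value 21
Best: $49.

$49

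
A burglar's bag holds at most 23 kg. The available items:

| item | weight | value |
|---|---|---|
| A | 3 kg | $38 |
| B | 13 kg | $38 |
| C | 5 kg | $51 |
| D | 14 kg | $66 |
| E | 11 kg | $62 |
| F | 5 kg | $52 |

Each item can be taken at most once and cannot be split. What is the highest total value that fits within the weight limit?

$165

Check high-value combinations within 23 kg:
- C+E+F: weight 5+11+5=21, value 51+62+52=165
- A+D+F: weight 3+14+5=22, value 38+66+52=156
- A+C+D: weight 3+5+14=22, value 38+51+66=155
- A+E+F: weight 3+11+5=19, value 38+62+52=152
- A+C+E: weight 3+5+11=19, value 38+51+62=151
Best: $165.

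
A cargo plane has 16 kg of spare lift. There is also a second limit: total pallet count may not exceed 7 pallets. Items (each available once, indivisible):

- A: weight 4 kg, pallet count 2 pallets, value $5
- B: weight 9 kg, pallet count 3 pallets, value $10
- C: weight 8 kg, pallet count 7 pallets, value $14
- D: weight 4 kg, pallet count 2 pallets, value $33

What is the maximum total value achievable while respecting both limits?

Feasible sets respecting both limits:
- B+D: weight 13, pallet count 5, value 43
- A+D: weight 8, pallet count 4, value 38
- D: weight 4, pallet count 2, value 33
Best: $43.

$43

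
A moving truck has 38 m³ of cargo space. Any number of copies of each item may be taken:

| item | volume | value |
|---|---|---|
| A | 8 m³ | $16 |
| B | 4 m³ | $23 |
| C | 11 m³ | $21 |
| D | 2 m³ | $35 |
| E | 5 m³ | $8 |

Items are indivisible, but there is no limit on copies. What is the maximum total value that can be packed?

Best value-per-unit is D at 35/2, and filling with it alone uses volume 19×2=38. No mix of the others beats 19×35 = 665.

$665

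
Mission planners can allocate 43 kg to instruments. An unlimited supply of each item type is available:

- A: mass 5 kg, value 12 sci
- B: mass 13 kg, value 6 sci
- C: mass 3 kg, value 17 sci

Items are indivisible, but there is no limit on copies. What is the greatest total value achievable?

Best value-per-unit is C at 17/3, and filling with it alone uses mass 14×3=42. No mix of the others beats 14×17 = 238.

238 sci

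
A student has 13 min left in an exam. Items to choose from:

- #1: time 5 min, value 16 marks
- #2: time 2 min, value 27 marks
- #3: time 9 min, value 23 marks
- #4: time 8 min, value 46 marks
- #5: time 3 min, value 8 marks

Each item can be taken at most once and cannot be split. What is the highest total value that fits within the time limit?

This is a 0/1 knapsack; check combinations near the capacity.
- #2+#4+#5: time 2+8+3=13, value 27+46+8=81
- #2+#4: time 2+8=10, value 27+46=73
- #1+#4: time 5+8=13, value 16+46=62
- #4+#5: time 8+3=11, value 46+8=54
Best: 81 marks.

81 marks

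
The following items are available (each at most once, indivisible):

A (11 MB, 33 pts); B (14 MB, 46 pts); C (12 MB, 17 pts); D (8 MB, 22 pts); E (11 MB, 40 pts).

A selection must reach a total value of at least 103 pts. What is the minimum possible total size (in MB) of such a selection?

33

Subsets with value ≥ 103, sorted by total size:
- B+D+E: size 33, value 108
- A+B+E: size 36, value 119
- B+C+E: size 37, value 103
Minimum size: 33 MB.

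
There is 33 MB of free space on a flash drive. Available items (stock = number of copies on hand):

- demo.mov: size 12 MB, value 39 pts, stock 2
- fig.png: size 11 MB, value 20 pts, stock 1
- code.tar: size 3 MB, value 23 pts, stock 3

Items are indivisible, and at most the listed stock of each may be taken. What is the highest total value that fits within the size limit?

Best selections within size 33 and stock limits:
- 2×demo.mov + 3×code.tar: size 33, value 147
- 1×demo.mov + 1×fig.png + 3×code.tar: size 32, value 128
- 2×demo.mov + 2×code.tar: size 30, value 124
Best: 147 pts.

147 pts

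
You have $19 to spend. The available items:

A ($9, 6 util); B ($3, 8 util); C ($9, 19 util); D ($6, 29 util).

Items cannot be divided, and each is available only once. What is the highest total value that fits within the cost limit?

Check high-value combinations within $19:
- B+C+D: cost 3+9+6=18, value 8+19+29=56
- C+D: cost 9+6=15, value 19+29=48
- A+B+D: cost 9+3+6=18, value 6+8+29=43
Best: 56 util.

56 util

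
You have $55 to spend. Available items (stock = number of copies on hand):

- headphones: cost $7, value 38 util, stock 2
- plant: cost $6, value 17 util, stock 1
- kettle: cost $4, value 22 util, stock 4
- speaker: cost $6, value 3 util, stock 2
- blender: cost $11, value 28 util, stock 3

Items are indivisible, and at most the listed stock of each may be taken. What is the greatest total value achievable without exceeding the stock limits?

Best selections within cost 55 and stock limits:
- 2×headphones + 4×kettle + 2×blender: cost 52, value 220
- 2×headphones + 1×plant + 3×kettle + 2×blender: cost 54, value 215
- 2×headphones + 1×plant + 4×kettle + 1×speaker + 1×blender: cost 53, value 212
Best: 220 util.

220 util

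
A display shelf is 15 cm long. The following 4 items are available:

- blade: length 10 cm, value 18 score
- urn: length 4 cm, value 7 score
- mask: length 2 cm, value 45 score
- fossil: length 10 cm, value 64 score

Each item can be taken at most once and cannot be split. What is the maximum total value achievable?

109 score

Check high-value combinations within 15 cm:
- mask+fossil: length 2+10=12, value 45+64=109
- urn+fossil: length 4+10=14, value 7+64=71
- fossil: length 10, value 64
Best: 109 score.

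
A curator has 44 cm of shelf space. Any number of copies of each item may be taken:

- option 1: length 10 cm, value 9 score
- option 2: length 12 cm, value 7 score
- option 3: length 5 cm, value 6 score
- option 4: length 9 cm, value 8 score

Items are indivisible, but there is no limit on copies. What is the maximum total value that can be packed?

Best value-per-unit is option 3 at 6/5; filling with it alone gives 8×6 = 48.
Optimal mix: 7×option 3 + 1×option 4 → length 44, value 50.

50 score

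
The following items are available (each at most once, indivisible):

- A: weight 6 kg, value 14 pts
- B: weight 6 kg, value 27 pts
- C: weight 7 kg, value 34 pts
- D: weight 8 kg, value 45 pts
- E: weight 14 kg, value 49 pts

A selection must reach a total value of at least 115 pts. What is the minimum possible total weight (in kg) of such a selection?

Subsets with value ≥ 115, sorted by total weight:
- A+B+C+D: weight 27, value 120
- B+D+E: weight 28, value 121
- C+D+E: weight 29, value 128
Minimum weight: 27 kg.

27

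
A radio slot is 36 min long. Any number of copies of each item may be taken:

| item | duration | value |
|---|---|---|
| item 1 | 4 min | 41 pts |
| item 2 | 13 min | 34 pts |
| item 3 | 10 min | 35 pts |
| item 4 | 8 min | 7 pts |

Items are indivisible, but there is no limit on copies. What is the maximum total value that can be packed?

Best value-per-unit is item 1 at 41/4, and filling with it alone uses duration 9×4=36. No mix of the others beats 9×41 = 369.

369 pts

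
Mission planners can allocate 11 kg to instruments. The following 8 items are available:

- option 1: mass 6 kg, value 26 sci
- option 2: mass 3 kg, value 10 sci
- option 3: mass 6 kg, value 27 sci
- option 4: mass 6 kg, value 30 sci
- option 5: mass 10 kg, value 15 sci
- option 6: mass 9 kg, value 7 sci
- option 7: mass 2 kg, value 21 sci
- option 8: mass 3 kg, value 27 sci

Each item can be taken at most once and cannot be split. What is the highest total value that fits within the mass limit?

Check high-value combinations within 11 kg:
- option 4+option 7+option 8: mass 6+2+3=11, value 30+21+27=78
- option 3+option 7+option 8: mass 6+2+3=11, value 27+21+27=75
- option 1+option 7+option 8: mass 6+2+3=11, value 26+21+27=74
- option 2+option 4+option 7: mass 3+6+2=11, value 10+30+21=61
- option 2+option 7+option 8: mass 3+2+3=8, value 10+21+27=58
Best: 78 sci.

78 sci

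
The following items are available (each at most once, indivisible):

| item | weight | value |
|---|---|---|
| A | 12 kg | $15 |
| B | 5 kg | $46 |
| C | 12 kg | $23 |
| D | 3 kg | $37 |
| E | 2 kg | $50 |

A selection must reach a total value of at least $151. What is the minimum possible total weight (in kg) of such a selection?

22

Subsets with value ≥ 151, sorted by total weight:
- B+C+D+E: weight 22, value 156
- A+B+C+D+E: weight 34, value 171
Minimum weight: 22 kg.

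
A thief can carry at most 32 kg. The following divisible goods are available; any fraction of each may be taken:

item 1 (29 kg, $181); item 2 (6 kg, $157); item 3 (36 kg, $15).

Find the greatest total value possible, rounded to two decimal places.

319.28

Take in order of value per unit:
- item 2 (157/6 per unit): all 6 → value 157, running total 157.00
- item 1 (181/29 per unit): 26 of 29 → value 26×181/29 = 162.2759, running total 319.28
Total 319.28.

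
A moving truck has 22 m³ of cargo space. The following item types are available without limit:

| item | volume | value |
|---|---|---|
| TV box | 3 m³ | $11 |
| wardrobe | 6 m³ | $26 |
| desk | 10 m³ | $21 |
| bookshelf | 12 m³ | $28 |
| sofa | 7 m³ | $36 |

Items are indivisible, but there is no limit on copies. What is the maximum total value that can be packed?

$108

Best value-per-unit is sofa at 36/7, and filling with it alone uses volume 3×7=21. No mix of the others beats 3×36 = 108.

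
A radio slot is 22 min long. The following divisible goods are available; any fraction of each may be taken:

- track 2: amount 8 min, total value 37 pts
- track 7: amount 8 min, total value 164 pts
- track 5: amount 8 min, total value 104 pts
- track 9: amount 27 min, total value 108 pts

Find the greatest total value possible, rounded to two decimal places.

Take in order of value per unit:
- track 7 (164/8 per unit): all 8 → value 164, running total 164.00
- track 5 (104/8 per unit): all 8 → value 104, running total 268.00
- track 2 (37/8 per unit): 6 of 8 → value 6×37/8 = 27.7500, running total 295.75
Total 295.75.

295.75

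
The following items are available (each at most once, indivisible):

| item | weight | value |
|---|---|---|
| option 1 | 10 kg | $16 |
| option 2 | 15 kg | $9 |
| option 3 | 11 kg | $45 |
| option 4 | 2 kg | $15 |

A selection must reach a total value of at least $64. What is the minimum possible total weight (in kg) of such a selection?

Subsets with value ≥ 64, sorted by total weight:
- option 1+option 3+option 4: weight 23, value 76
- option 2+option 3+option 4: weight 28, value 69
- option 1+option 2+option 3: weight 36, value 70
Minimum weight: 23 kg.

23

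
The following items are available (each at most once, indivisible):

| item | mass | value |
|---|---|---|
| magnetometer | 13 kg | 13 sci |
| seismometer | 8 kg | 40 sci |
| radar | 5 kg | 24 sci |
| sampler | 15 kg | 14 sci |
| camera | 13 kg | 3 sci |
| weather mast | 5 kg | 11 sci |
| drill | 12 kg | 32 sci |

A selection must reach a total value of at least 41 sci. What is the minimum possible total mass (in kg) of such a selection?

13

Subsets with value ≥ 41, sorted by total mass:
- seismometer+radar: mass 13, value 64
- seismometer+weather mast: mass 13, value 51
- radar+drill: mass 17, value 56
Minimum mass: 13 kg.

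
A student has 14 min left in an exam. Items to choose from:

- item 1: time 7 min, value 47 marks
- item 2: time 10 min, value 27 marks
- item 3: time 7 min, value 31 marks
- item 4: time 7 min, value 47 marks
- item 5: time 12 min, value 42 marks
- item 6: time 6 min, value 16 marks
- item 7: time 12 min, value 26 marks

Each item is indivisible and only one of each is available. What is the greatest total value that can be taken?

94 marks

Check high-value combinations within 14 min:
- item 1+item 4: time 7+7=14, value 47+47=94
- item 1+item 3: time 7+7=14, value 47+31=78
- item 3+item 4: time 7+7=14, value 31+47=78
- item 1+item 6: time 7+6=13, value 47+16=63
Best: 94 marks.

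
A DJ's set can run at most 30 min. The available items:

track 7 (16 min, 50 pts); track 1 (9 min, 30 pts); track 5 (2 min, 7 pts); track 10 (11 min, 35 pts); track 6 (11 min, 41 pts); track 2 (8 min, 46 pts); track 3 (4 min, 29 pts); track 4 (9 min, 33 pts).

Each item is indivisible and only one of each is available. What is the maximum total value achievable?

138 pts

Check high-value combinations within 30 min:
- track 1+track 2+track 3+track 4: duration 9+8+4+9=30, value 30+46+29+33=138
- track 7+track 5+track 2+track 3: duration 16+2+8+4=30, value 50+7+46+29=132
- track 5+track 6+track 2+track 4: duration 2+11+8+9=30, value 7+41+46+33=127
- track 7+track 2+track 3: duration 16+8+4=28, value 50+46+29=125
- track 1+track 5+track 6+track 2: duration 9+2+11+8=30, value 30+7+41+46=124
Best: 138 pts.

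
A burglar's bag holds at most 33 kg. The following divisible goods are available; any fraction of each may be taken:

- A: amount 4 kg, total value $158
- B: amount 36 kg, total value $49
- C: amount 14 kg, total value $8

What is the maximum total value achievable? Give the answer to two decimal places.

Take in order of value per unit:
- A (158/4 per unit): all 4 → value 158, running total 158.00
- B (49/36 per unit): 29 of 36 → value 29×49/36 = 39.4722, running total 197.47
Total 197.47.

197.47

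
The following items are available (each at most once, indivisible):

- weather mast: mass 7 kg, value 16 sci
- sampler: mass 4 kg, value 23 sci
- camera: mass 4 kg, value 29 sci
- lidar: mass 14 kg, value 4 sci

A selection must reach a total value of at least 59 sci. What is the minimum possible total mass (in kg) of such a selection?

15

Subsets with value ≥ 59, sorted by total mass:
- weather mast+sampler+camera: mass 15, value 68
- weather mast+sampler+camera+lidar: mass 29, value 72
Minimum mass: 15 kg.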